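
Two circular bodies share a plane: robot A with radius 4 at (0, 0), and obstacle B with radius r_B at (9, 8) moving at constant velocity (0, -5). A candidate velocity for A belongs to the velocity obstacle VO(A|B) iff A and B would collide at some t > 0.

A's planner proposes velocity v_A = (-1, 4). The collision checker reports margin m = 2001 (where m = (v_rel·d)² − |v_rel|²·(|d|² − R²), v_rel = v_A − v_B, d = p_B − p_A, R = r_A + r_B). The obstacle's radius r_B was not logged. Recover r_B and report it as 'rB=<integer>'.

m = 2001
d = (9, 8);  v_rel = (-1, 9),  |v_rel|² = 82
v_rel×d = (-1)·(8) − (9)·(9) = -89
since m = R²·82 − (-89)²:  R² = (7921 + 2001) / 82 = 121
R = √121 = 11  ⇒  r_B = 11 − 4 = 7

rB=7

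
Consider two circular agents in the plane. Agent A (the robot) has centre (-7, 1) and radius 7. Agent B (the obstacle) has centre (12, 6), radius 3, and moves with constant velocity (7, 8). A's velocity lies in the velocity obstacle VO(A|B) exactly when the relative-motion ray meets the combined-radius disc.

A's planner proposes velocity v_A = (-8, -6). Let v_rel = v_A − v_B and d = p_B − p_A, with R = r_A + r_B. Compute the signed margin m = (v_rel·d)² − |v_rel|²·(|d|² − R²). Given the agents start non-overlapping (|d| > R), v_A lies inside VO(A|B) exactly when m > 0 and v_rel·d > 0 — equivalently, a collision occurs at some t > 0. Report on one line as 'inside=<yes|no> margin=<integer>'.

d = (19, 5),  |d|² = 386;  R = 7+3 = 10,  c = 386−10² = 286
v_rel = (-15, -14),  |v_rel|² = 421;  v_rel·d = (-15)·(19) + (-14)·(5) = -355
421·t² + 710·t + 286 = 0  ⇒  m = (-355)² − 421·286 = 5619
m = 5619 > 0,  v_rel·d = -355 < 0  ⇒  outside

inside=no margin=5619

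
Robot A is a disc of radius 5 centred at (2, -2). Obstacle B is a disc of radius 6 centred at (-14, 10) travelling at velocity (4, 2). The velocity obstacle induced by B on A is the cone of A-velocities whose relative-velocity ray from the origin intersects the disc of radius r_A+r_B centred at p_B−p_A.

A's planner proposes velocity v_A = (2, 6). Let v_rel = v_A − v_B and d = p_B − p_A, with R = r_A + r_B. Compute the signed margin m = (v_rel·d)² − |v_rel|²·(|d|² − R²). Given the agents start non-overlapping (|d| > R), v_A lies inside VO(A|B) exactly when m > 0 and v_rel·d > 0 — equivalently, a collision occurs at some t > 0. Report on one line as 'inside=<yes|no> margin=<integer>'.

d = (-16, 12),  |d|² = 400;  R = 5+6 = 11,  c = 400−11² = 279
v_rel = (-2, 4),  |v_rel|² = 20;  v_rel·d = (-2)·(-16) + (4)·(12) = 80
20·t² − 160·t + 279 = 0  ⇒  m = 80² − 20·279 = 820
m = 820 > 0,  v_rel·d = 80 > 0  ⇒  inside

inside=yes margin=820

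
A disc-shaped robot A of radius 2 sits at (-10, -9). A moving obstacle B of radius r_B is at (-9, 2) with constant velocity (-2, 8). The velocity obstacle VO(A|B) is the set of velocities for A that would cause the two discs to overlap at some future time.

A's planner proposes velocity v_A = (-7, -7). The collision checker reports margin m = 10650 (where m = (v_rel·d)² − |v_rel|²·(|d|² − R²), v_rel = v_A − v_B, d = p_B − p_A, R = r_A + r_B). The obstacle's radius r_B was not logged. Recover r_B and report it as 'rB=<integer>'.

m = 10650
d = (1, 11);  v_rel = (-5, -15),  |v_rel|² = 250
v_rel×d = (-5)·(11) − (-15)·(1) = -40
since m = R²·250 − (-40)²:  R² = (1600 + 10650) / 250 = 49
R = √49 = 7  ⇒  r_B = 7 − 2 = 5

rB=5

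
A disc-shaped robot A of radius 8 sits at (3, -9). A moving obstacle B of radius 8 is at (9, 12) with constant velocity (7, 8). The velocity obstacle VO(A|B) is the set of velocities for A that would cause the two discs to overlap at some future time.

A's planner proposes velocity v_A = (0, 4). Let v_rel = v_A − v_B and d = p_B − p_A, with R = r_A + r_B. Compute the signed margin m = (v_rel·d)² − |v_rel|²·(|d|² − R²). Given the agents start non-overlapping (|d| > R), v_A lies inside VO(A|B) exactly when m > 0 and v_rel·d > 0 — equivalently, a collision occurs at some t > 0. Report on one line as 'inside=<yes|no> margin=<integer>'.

d = (6, 21),  |d|² = 477;  R = 8+8 = 16,  c = 477−16² = 221
v_rel = (-7, -4),  |v_rel|² = 65;  v_rel·d = (-7)·(6) + (-4)·(21) = -126
65·t² + 252·t + 221 = 0  ⇒  m = (-126)² − 65·221 = 1511
m = 1511 > 0,  v_rel·d = -126 < 0  ⇒  outside

inside=no margin=1511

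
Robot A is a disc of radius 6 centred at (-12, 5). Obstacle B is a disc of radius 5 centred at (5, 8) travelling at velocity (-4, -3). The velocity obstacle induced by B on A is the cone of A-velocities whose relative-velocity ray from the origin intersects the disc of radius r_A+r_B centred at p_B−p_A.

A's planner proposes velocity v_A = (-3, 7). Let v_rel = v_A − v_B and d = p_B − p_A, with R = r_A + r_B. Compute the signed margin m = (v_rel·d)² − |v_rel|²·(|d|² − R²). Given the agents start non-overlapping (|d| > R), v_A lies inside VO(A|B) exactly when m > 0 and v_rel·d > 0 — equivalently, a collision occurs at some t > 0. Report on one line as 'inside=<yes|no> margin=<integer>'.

d = (17, 3),  |d|² = 298;  R = 6+5 = 11,  c = 298−11² = 177
v_rel = (1, 10),  |v_rel|² = 101;  v_rel·d = (1)·(17) + (10)·(3) = 47
101·t² − 94·t + 177 = 0  ⇒  m = 47² − 101·177 = -15668
m = -15668 < 0,  v_rel·d = 47 > 0  ⇒  outside

inside=no margin=-15668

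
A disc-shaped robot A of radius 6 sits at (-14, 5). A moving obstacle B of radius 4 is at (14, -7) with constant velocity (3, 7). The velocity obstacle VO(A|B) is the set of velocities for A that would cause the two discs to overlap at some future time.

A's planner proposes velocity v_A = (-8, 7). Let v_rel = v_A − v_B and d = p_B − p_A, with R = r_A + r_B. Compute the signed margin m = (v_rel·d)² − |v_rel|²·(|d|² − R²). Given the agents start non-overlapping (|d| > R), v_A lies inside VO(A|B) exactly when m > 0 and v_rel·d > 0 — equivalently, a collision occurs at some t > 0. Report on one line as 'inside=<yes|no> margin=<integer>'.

d = (28, -12),  |d|² = 928;  R = 6+4 = 10,  c = 928−10² = 828
v_rel = (-11, 0),  |v_rel|² = 121;  v_rel·d = (-11)·(28) + (0)·(-12) = -308
121·t² + 616·t + 828 = 0  ⇒  m = (-308)² − 121·828 = -5324
m = -5324 < 0,  v_rel·d = -308 < 0  ⇒  outside

inside=no margin=-5324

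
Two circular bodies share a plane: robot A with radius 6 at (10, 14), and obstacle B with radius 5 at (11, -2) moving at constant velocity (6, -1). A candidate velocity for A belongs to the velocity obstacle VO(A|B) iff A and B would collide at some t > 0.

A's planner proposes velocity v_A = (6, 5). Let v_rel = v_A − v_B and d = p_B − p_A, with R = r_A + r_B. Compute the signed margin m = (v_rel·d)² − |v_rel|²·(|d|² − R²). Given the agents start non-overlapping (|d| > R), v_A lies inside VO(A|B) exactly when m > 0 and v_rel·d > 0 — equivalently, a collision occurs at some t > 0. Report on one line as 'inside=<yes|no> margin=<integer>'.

d = (1, -16),  |d|² = 257;  R = 6+5 = 11,  c = 257−11² = 136
v_rel = (0, 6),  |v_rel|² = 36;  v_rel·d = (0)·(1) + (6)·(-16) = -96
36·t² + 192·t + 136 = 0  ⇒  m = (-96)² − 36·136 = 4320
m = 4320 > 0,  v_rel·d = -96 < 0  ⇒  outside

inside=no margin=4320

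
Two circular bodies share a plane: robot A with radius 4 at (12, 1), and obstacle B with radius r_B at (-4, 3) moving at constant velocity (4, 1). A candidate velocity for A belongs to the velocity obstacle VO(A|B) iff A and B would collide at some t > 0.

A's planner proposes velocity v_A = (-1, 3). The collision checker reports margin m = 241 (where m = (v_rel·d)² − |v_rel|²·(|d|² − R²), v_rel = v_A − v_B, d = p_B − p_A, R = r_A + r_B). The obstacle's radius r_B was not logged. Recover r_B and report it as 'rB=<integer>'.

m = 241
d = (-16, 2);  v_rel = (-5, 2),  |v_rel|² = 29
v_rel×d = (-5)·(2) − (2)·(-16) = 22
since m = R²·29 − 22²:  R² = (484 + 241) / 29 = 25
R = √25 = 5  ⇒  r_B = 5 − 4 = 1

rB=1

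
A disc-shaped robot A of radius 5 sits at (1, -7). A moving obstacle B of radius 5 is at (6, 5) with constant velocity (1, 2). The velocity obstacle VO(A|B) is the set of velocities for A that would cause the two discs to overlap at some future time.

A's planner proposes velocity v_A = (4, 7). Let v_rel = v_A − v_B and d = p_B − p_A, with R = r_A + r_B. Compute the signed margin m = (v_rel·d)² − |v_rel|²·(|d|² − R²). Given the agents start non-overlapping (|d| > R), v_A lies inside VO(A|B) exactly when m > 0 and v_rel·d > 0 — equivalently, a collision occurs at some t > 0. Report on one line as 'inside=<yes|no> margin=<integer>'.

d = (5, 12),  |d|² = 169;  R = 5+5 = 10,  c = 169−10² = 69
v_rel = (3, 5),  |v_rel|² = 34;  v_rel·d = (3)·(5) + (5)·(12) = 75
34·t² − 150·t + 69 = 0  ⇒  m = 75² − 34·69 = 3279
m = 3279 > 0,  v_rel·d = 75 > 0  ⇒  inside

inside=yes margin=3279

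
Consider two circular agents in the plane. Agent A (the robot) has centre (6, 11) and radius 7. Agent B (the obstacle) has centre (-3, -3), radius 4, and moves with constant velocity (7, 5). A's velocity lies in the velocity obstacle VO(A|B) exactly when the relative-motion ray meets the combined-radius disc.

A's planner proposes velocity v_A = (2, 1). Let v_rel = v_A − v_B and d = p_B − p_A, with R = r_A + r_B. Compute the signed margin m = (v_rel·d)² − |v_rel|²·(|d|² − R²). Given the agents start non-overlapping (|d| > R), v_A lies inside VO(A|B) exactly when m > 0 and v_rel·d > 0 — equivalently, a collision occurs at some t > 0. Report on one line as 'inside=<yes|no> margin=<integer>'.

d = (-9, -14),  |d|² = 277;  R = 7+4 = 11,  c = 277−11² = 156
v_rel = (-5, -4),  |v_rel|² = 41;  v_rel·d = (-5)·(-9) + (-4)·(-14) = 101
41·t² − 202·t + 156 = 0  ⇒  m = 101² − 41·156 = 3805
m = 3805 > 0,  v_rel·d = 101 > 0  ⇒  inside

inside=yes margin=3805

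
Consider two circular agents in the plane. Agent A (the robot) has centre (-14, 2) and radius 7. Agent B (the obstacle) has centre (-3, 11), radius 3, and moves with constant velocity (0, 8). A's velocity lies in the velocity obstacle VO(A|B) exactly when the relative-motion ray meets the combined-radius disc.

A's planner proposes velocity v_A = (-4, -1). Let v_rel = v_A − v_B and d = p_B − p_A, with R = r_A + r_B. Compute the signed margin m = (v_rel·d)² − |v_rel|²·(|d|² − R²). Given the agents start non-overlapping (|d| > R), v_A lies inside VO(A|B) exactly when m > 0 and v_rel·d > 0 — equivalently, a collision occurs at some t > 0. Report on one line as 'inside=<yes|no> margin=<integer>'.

d = (11, 9),  |d|² = 202;  R = 7+3 = 10,  c = 202−10² = 102
v_rel = (-4, -9),  |v_rel|² = 97;  v_rel·d = (-4)·(11) + (-9)·(9) = -125
97·t² + 250·t + 102 = 0  ⇒  m = (-125)² − 97·102 = 5731
m = 5731 > 0,  v_rel·d = -125 < 0  ⇒  outside

inside=no margin=5731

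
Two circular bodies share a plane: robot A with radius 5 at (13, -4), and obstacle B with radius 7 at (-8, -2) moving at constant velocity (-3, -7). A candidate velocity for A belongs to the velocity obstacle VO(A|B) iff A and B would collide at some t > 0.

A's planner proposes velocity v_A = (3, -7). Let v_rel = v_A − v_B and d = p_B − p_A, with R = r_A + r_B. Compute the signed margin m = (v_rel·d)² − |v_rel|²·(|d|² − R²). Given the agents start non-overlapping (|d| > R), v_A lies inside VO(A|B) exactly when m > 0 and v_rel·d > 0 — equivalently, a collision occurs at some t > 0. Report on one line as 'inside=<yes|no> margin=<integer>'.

d = (-21, 2),  |d|² = 445;  R = 5+7 = 12,  c = 445−12² = 301
v_rel = (6, 0),  |v_rel|² = 36;  v_rel·d = (6)·(-21) + (0)·(2) = -126
36·t² + 252·t + 301 = 0  ⇒  m = (-126)² − 36·301 = 5040
m = 5040 > 0,  v_rel·d = -126 < 0  ⇒  outside

inside=no margin=5040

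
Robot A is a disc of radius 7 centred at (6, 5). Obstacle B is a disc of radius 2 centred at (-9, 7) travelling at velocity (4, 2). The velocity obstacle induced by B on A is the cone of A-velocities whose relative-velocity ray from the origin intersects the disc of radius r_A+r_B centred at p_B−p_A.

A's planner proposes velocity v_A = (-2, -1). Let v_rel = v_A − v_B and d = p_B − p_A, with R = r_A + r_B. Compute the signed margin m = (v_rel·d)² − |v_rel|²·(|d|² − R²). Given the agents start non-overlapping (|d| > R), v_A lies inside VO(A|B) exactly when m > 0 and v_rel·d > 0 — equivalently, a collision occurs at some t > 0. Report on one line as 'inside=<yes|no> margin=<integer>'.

d = (-15, 2),  |d|² = 229;  R = 7+2 = 9,  c = 229−9² = 148
v_rel = (-6, -3),  |v_rel|² = 45;  v_rel·d = (-6)·(-15) + (-3)·(2) = 84
45·t² − 168·t + 148 = 0  ⇒  m = 84² − 45·148 = 396
m = 396 > 0,  v_rel·d = 84 > 0  ⇒  inside

inside=yes margin=396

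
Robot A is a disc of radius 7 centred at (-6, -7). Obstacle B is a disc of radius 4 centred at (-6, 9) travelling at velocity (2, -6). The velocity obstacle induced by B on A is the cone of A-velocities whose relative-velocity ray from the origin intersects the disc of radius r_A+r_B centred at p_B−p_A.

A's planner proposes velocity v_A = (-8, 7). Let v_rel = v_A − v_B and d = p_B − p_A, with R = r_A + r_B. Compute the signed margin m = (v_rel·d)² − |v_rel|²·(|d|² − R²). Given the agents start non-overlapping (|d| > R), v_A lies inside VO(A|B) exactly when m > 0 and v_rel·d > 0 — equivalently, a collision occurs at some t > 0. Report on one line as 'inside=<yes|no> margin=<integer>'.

d = (0, 16),  |d|² = 256;  R = 7+4 = 11,  c = 256−11² = 135
v_rel = (-10, 13),  |v_rel|² = 269;  v_rel·d = (-10)·(0) + (13)·(16) = 208
269·t² − 416·t + 135 = 0  ⇒  m = 208² − 269·135 = 6949
m = 6949 > 0,  v_rel·d = 208 > 0  ⇒  inside

inside=yes margin=6949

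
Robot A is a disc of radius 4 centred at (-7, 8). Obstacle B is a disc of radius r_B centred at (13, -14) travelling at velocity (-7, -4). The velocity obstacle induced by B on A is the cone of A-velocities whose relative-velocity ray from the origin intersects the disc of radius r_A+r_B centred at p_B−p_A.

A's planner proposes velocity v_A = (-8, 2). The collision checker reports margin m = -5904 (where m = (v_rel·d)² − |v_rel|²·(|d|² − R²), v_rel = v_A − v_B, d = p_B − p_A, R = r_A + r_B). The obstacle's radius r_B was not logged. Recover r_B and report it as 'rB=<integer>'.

m = -5904
d = (20, -22);  v_rel = (-1, 6),  |v_rel|² = 37
v_rel×d = (-1)·(-22) − (6)·(20) = -98
since m = R²·37 − (-98)²:  R² = (9604 + -5904) / 37 = 100
R = √100 = 10  ⇒  r_B = 10 − 4 = 6

rB=6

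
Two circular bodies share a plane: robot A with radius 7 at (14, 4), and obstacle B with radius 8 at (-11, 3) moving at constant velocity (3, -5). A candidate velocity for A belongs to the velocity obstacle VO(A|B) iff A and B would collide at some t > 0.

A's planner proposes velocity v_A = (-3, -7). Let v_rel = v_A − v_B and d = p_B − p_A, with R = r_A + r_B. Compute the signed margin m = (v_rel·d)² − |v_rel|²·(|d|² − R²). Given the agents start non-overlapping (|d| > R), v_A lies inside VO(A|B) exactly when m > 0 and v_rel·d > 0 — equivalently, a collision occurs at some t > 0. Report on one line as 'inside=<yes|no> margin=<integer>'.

d = (-25, -1),  |d|² = 626;  R = 7+8 = 15,  c = 626−15² = 401
v_rel = (-6, -2),  |v_rel|² = 40;  v_rel·d = (-6)·(-25) + (-2)·(-1) = 152
40·t² − 304·t + 401 = 0  ⇒  m = 152² − 40·401 = 7064
m = 7064 > 0,  v_rel·d = 152 > 0  ⇒  inside

inside=yes margin=7064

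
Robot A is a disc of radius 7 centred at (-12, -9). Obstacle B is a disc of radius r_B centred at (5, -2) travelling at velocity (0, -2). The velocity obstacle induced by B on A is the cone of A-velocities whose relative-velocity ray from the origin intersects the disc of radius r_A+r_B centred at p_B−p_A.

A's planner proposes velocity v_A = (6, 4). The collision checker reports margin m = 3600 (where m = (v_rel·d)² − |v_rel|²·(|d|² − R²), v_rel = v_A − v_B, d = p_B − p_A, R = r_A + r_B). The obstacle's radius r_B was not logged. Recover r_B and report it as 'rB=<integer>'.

m = 3600
d = (17, 7);  v_rel = (6, 6),  |v_rel|² = 72
v_rel×d = (6)·(7) − (6)·(17) = -60
since m = R²·72 − (-60)²:  R² = (3600 + 3600) / 72 = 100
R = √100 = 10  ⇒  r_B = 10 − 7 = 3

rB=3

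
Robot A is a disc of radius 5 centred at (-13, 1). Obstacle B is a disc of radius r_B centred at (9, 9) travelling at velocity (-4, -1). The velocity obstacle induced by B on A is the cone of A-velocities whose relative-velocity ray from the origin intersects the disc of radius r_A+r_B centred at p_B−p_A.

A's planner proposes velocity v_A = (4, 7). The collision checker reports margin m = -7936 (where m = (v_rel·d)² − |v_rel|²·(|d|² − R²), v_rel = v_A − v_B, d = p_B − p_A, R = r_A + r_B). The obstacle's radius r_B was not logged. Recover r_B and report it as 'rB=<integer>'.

m = -7936
d = (22, 8);  v_rel = (8, 8),  |v_rel|² = 128
v_rel×d = (8)·(8) − (8)·(22) = -112
since m = R²·128 − (-112)²:  R² = (12544 + -7936) / 128 = 36
R = √36 = 6  ⇒  r_B = 6 − 5 = 1

rB=1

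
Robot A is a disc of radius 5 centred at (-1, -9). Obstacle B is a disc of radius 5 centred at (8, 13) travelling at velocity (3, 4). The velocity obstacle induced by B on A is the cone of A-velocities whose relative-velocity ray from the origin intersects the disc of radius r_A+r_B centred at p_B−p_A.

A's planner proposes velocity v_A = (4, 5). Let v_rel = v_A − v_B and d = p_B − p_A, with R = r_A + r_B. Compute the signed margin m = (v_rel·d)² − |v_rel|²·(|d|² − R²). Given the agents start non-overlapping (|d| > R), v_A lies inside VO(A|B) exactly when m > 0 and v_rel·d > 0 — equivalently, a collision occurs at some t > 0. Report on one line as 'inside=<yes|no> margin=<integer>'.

d = (9, 22),  |d|² = 565;  R = 5+5 = 10,  c = 565−10² = 465
v_rel = (1, 1),  |v_rel|² = 2;  v_rel·d = (1)·(9) + (1)·(22) = 31
2·t² − 62·t + 465 = 0  ⇒  m = 31² − 2·465 = 31
m = 31 > 0,  v_rel·d = 31 > 0  ⇒  inside

inside=yes margin=31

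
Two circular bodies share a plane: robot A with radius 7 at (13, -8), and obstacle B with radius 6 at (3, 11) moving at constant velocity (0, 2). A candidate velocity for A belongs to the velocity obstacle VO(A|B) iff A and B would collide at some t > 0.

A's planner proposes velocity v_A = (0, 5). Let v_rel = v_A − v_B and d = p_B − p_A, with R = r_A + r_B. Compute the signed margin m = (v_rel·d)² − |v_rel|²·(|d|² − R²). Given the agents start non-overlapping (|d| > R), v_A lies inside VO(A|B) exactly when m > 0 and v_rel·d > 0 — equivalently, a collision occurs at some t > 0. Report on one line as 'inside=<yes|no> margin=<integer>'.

d = (-10, 19),  |d|² = 461;  R = 7+6 = 13,  c = 461−13² = 292
v_rel = (0, 3),  |v_rel|² = 9;  v_rel·d = (0)·(-10) + (3)·(19) = 57
9·t² − 114·t + 292 = 0  ⇒  m = 57² − 9·292 = 621
m = 621 > 0,  v_rel·d = 57 > 0  ⇒  inside

inside=yes margin=621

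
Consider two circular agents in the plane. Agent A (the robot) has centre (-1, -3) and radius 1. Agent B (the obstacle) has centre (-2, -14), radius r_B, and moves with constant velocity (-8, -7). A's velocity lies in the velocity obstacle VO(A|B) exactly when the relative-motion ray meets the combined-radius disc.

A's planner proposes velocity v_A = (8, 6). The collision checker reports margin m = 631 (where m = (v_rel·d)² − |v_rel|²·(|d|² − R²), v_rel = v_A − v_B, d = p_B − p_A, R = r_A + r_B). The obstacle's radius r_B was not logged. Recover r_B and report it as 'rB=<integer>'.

m = 631
d = (-1, -11);  v_rel = (16, 13),  |v_rel|² = 425
v_rel×d = (16)·(-11) − (13)·(-1) = -163
since m = R²·425 − (-163)²:  R² = (26569 + 631) / 425 = 64
R = √64 = 8  ⇒  r_B = 8 − 1 = 7

rB=7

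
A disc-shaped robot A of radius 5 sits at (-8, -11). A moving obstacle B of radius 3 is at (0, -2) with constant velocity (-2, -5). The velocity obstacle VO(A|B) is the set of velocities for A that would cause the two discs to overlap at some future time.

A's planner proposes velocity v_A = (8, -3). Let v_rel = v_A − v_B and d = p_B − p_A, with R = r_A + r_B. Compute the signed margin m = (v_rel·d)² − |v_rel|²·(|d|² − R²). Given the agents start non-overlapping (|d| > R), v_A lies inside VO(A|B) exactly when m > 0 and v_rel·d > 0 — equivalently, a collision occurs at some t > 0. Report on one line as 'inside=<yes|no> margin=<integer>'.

d = (8, 9),  |d|² = 145;  R = 5+3 = 8,  c = 145−8² = 81
v_rel = (10, 2),  |v_rel|² = 104;  v_rel·d = (10)·(8) + (2)·(9) = 98
104·t² − 196·t + 81 = 0  ⇒  m = 98² − 104·81 = 1180
m = 1180 > 0,  v_rel·d = 98 > 0  ⇒  inside

inside=yes margin=1180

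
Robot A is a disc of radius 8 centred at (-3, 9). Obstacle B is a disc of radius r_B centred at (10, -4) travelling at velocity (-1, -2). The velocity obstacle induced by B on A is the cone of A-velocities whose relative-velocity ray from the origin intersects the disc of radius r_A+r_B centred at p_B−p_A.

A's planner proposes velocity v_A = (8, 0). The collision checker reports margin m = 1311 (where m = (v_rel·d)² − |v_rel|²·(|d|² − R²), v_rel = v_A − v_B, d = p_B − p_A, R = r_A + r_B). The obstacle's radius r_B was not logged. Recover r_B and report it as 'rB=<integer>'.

m = 1311
d = (13, -13);  v_rel = (9, 2),  |v_rel|² = 85
v_rel×d = (9)·(-13) − (2)·(13) = -143
since m = R²·85 − (-143)²:  R² = (20449 + 1311) / 85 = 256
R = √256 = 16  ⇒  r_B = 16 − 8 = 8

rB=8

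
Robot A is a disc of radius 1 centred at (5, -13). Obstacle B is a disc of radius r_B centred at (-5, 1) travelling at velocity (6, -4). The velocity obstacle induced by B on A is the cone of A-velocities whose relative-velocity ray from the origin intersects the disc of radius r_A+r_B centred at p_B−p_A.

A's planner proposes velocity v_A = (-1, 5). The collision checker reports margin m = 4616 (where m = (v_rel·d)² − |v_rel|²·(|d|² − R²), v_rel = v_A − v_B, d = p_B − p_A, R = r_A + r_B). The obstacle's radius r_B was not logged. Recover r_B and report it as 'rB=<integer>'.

m = 4616
d = (-10, 14);  v_rel = (-7, 9),  |v_rel|² = 130
v_rel×d = (-7)·(14) − (9)·(-10) = -8
since m = R²·130 − (-8)²:  R² = (64 + 4616) / 130 = 36
R = √36 = 6  ⇒  r_B = 6 − 1 = 5

rB=5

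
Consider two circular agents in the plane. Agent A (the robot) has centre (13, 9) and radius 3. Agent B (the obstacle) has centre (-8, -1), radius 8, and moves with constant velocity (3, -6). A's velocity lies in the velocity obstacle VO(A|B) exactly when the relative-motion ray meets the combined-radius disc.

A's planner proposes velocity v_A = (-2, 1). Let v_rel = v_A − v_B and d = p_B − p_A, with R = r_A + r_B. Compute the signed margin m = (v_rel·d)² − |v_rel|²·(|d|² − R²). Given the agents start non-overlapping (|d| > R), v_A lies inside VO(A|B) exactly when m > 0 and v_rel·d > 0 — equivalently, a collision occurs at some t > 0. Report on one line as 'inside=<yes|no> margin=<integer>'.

d = (-21, -10),  |d|² = 541;  R = 3+8 = 11,  c = 541−11² = 420
v_rel = (-5, 7),  |v_rel|² = 74;  v_rel·d = (-5)·(-21) + (7)·(-10) = 35
74·t² − 70·t + 420 = 0  ⇒  m = 35² − 74·420 = -29855
m = -29855 < 0,  v_rel·d = 35 > 0  ⇒  outside

inside=no margin=-29855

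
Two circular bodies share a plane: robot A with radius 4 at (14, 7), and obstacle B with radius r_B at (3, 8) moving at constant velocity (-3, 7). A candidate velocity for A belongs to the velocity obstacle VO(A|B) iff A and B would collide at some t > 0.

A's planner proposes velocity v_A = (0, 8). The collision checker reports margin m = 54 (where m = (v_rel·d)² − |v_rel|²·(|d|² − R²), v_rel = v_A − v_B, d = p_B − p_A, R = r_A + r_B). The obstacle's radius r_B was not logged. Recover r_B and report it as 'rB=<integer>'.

m = 54
d = (-11, 1);  v_rel = (3, 1),  |v_rel|² = 10
v_rel×d = (3)·(1) − (1)·(-11) = 14
since m = R²·10 − 14²:  R² = (196 + 54) / 10 = 25
R = √25 = 5  ⇒  r_B = 5 − 4 = 1

rB=1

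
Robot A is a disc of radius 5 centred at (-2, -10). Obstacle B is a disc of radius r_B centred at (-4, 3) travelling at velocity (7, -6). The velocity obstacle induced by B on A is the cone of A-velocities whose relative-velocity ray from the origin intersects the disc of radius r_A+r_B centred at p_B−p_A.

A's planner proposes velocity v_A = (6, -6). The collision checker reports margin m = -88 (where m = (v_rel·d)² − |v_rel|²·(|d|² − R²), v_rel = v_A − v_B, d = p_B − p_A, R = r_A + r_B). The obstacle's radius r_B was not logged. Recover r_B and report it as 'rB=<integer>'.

m = -88
d = (-2, 13);  v_rel = (-1, 0),  |v_rel|² = 1
v_rel×d = (-1)·(13) − (0)·(-2) = -13
since m = R²·1 − (-13)²:  R² = (169 + -88) / 1 = 81
R = √81 = 9  ⇒  r_B = 9 − 5 = 4

rB=4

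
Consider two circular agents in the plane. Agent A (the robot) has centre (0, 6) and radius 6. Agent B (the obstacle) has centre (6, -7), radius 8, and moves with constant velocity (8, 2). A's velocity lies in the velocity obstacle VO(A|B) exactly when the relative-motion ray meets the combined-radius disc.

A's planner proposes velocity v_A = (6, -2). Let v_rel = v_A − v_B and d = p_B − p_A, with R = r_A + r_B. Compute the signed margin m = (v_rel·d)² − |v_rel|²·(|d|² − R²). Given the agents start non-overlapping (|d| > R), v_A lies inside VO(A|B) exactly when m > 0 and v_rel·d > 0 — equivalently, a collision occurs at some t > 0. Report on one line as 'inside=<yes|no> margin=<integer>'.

d = (6, -13),  |d|² = 205;  R = 6+8 = 14,  c = 205−14² = 9
v_rel = (-2, -4),  |v_rel|² = 20;  v_rel·d = (-2)·(6) + (-4)·(-13) = 40
20·t² − 80·t + 9 = 0  ⇒  m = 40² − 20·9 = 1420
m = 1420 > 0,  v_rel·d = 40 > 0  ⇒  inside

inside=yes margin=1420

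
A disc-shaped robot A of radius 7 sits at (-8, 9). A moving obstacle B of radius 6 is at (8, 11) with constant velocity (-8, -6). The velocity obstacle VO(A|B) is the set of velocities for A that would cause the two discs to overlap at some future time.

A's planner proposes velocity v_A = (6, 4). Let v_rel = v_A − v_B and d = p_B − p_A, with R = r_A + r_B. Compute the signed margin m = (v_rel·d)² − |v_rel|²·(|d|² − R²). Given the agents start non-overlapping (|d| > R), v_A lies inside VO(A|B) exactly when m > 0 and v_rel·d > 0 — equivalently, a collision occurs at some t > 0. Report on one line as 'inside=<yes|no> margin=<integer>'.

d = (16, 2),  |d|² = 260;  R = 7+6 = 13,  c = 260−13² = 91
v_rel = (14, 10),  |v_rel|² = 296;  v_rel·d = (14)·(16) + (10)·(2) = 244
296·t² − 488·t + 91 = 0  ⇒  m = 244² − 296·91 = 32600
m = 32600 > 0,  v_rel·d = 244 > 0  ⇒  inside

inside=yes margin=32600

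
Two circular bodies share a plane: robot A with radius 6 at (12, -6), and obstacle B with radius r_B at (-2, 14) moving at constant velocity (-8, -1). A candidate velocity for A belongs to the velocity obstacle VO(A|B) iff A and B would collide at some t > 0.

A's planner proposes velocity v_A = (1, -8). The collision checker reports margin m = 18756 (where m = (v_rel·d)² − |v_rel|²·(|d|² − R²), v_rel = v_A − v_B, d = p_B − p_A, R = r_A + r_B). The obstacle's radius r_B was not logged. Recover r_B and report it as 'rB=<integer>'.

m = 18756
d = (-14, 20);  v_rel = (9, -7),  |v_rel|² = 130
v_rel×d = (9)·(20) − (-7)·(-14) = 82
since m = R²·130 − 82²:  R² = (6724 + 18756) / 130 = 196
R = √196 = 14  ⇒  r_B = 14 − 6 = 8

rB=8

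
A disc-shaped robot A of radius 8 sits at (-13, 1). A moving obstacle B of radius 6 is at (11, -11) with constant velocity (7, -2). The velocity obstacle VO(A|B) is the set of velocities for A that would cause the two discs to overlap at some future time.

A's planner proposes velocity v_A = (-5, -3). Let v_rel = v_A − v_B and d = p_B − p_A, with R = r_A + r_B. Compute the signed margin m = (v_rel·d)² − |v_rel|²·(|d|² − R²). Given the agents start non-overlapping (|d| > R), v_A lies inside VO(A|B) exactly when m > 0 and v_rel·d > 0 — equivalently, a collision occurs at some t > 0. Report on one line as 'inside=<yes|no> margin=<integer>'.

d = (24, -12),  |d|² = 720;  R = 8+6 = 14,  c = 720−14² = 524
v_rel = (-12, -1),  |v_rel|² = 145;  v_rel·d = (-12)·(24) + (-1)·(-12) = -276
145·t² + 552·t + 524 = 0  ⇒  m = (-276)² − 145·524 = 196
m = 196 > 0,  v_rel·d = -276 < 0  ⇒  outside

inside=no margin=196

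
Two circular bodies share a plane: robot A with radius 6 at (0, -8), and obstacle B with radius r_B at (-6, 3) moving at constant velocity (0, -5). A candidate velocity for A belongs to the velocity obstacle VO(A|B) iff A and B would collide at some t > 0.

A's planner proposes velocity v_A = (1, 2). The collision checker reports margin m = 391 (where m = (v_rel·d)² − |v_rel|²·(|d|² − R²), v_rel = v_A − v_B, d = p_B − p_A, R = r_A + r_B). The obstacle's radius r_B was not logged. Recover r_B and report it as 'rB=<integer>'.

m = 391
d = (-6, 11);  v_rel = (1, 7),  |v_rel|² = 50
v_rel×d = (1)·(11) − (7)·(-6) = 53
since m = R²·50 − 53²:  R² = (2809 + 391) / 50 = 64
R = √64 = 8  ⇒  r_B = 8 − 6 = 2

rB=2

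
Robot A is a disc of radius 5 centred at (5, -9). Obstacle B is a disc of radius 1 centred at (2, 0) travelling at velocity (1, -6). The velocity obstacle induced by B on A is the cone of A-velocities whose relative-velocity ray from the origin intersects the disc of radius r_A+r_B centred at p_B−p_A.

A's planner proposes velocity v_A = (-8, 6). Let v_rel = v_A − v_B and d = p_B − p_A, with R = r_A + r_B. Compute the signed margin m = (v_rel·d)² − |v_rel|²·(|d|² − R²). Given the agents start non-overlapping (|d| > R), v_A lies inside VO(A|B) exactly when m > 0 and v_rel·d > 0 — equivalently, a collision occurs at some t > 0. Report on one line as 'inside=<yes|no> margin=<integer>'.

d = (-3, 9),  |d|² = 90;  R = 5+1 = 6,  c = 90−6² = 54
v_rel = (-9, 12),  |v_rel|² = 225;  v_rel·d = (-9)·(-3) + (12)·(9) = 135
225·t² − 270·t + 54 = 0  ⇒  m = 135² − 225·54 = 6075
m = 6075 > 0,  v_rel·d = 135 > 0  ⇒  inside

inside=yes margin=6075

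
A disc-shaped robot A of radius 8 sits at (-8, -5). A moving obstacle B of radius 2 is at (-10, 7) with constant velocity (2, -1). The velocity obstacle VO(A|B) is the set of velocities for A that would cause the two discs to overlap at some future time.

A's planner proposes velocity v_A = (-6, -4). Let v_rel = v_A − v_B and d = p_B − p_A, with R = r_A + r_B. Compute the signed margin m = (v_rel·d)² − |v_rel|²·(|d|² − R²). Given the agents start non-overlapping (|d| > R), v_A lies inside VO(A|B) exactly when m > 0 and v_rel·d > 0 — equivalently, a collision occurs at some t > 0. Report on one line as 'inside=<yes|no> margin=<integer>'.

d = (-2, 12),  |d|² = 148;  R = 8+2 = 10,  c = 148−10² = 48
v_rel = (-8, -3),  |v_rel|² = 73;  v_rel·d = (-8)·(-2) + (-3)·(12) = -20
73·t² + 40·t + 48 = 0  ⇒  m = (-20)² − 73·48 = -3104
m = -3104 < 0,  v_rel·d = -20 < 0  ⇒  outside

inside=no margin=-3104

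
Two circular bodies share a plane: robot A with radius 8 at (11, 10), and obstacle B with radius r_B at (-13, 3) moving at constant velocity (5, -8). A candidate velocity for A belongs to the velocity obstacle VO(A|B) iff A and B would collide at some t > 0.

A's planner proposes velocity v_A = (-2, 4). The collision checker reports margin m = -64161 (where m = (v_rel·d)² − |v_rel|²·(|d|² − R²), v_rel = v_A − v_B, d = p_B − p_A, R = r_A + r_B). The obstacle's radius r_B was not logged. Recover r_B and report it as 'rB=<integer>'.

m = -64161
d = (-24, -7);  v_rel = (-7, 12),  |v_rel|² = 193
v_rel×d = (-7)·(-7) − (12)·(-24) = 337
since m = R²·193 − 337²:  R² = (113569 + -64161) / 193 = 256
R = √256 = 16  ⇒  r_B = 16 − 8 = 8

rB=8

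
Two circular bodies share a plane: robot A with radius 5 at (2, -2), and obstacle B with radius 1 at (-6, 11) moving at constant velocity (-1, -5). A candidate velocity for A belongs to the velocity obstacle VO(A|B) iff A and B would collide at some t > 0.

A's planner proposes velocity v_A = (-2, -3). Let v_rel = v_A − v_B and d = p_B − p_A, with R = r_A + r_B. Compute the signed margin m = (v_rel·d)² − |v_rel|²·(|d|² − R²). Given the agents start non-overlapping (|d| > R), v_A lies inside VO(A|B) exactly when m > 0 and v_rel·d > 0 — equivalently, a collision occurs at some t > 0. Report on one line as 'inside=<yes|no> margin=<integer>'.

d = (-8, 13),  |d|² = 233;  R = 5+1 = 6,  c = 233−6² = 197
v_rel = (-1, 2),  |v_rel|² = 5;  v_rel·d = (-1)·(-8) + (2)·(13) = 34
5·t² − 68·t + 197 = 0  ⇒  m = 34² − 5·197 = 171
m = 171 > 0,  v_rel·d = 34 > 0  ⇒  inside

inside=yes margin=171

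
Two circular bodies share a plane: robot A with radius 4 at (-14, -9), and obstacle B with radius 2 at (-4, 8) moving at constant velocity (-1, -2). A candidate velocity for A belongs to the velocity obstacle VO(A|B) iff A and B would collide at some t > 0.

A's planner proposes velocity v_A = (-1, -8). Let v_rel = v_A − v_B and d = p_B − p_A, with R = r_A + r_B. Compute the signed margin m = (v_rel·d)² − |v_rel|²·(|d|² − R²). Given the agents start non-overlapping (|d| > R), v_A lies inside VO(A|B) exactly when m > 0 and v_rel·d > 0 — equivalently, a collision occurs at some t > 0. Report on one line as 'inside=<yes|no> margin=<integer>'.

d = (10, 17),  |d|² = 389;  R = 4+2 = 6,  c = 389−6² = 353
v_rel = (0, -6),  |v_rel|² = 36;  v_rel·d = (0)·(10) + (-6)·(17) = -102
36·t² + 204·t + 353 = 0  ⇒  m = (-102)² − 36·353 = -2304
m = -2304 < 0,  v_rel·d = -102 < 0  ⇒  outside

inside=no margin=-2304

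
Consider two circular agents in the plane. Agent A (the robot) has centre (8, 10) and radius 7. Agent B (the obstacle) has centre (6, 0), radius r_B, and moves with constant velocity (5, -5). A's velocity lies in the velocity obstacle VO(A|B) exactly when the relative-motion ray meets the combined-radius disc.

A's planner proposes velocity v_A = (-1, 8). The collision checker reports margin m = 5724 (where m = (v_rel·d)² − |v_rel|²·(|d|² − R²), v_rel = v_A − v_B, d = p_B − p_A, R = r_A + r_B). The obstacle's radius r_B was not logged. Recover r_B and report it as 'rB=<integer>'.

m = 5724
d = (-2, -10);  v_rel = (-6, 13),  |v_rel|² = 205
v_rel×d = (-6)·(-10) − (13)·(-2) = 86
since m = R²·205 − 86²:  R² = (7396 + 5724) / 205 = 64
R = √64 = 8  ⇒  r_B = 8 − 7 = 1

rB=1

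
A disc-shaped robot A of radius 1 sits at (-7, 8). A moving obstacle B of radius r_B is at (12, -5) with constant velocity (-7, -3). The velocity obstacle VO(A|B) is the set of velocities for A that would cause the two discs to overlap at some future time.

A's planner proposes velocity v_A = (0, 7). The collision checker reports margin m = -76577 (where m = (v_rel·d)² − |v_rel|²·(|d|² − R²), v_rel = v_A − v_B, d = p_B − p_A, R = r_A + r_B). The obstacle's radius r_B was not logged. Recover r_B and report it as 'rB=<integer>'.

m = -76577
d = (19, -13);  v_rel = (7, 10),  |v_rel|² = 149
v_rel×d = (7)·(-13) − (10)·(19) = -281
since m = R²·149 − (-281)²:  R² = (78961 + -76577) / 149 = 16
R = √16 = 4  ⇒  r_B = 4 − 1 = 3

rB=3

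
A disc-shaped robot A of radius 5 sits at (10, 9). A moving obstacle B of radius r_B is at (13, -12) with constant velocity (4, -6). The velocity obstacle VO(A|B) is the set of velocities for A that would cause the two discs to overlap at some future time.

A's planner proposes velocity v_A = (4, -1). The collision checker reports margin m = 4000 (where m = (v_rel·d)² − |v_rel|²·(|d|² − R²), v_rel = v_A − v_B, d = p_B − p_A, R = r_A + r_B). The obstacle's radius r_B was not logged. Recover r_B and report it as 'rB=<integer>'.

m = 4000
d = (3, -21);  v_rel = (0, 5),  |v_rel|² = 25
v_rel×d = (0)·(-21) − (5)·(3) = -15
since m = R²·25 − (-15)²:  R² = (225 + 4000) / 25 = 169
R = √169 = 13  ⇒  r_B = 13 − 5 = 8

rB=8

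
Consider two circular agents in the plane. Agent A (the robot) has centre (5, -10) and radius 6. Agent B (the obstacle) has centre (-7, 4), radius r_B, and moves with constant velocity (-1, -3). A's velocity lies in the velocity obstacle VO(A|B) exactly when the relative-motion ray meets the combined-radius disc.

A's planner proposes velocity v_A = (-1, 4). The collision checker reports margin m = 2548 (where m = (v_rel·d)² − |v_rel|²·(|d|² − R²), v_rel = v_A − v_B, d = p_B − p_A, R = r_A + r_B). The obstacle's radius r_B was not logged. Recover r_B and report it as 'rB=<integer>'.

m = 2548
d = (-12, 14);  v_rel = (0, 7),  |v_rel|² = 49
v_rel×d = (0)·(14) − (7)·(-12) = 84
since m = R²·49 − 84²:  R² = (7056 + 2548) / 49 = 196
R = √196 = 14  ⇒  r_B = 14 − 6 = 8

rB=8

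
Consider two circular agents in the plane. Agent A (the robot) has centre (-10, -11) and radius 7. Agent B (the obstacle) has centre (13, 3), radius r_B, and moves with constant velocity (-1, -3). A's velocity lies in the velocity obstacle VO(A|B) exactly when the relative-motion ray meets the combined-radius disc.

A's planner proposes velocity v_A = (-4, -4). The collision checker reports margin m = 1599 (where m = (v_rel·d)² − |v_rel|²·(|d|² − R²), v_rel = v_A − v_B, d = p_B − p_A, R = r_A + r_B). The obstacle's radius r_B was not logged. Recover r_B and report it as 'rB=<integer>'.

m = 1599
d = (23, 14);  v_rel = (-3, -1),  |v_rel|² = 10
v_rel×d = (-3)·(14) − (-1)·(23) = -19
since m = R²·10 − (-19)²:  R² = (361 + 1599) / 10 = 196
R = √196 = 14  ⇒  r_B = 14 − 7 = 7

rB=7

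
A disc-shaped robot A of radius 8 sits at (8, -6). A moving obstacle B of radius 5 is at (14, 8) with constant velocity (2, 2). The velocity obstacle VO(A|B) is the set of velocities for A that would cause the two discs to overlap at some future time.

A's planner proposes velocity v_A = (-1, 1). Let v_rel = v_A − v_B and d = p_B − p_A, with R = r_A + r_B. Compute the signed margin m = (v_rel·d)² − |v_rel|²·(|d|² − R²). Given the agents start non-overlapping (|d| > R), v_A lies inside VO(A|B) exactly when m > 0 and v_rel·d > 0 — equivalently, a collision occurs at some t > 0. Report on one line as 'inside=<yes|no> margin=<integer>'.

d = (6, 14),  |d|² = 232;  R = 8+5 = 13,  c = 232−13² = 63
v_rel = (-3, -1),  |v_rel|² = 10;  v_rel·d = (-3)·(6) + (-1)·(14) = -32
10·t² + 64·t + 63 = 0  ⇒  m = (-32)² − 10·63 = 394
m = 394 > 0,  v_rel·d = -32 < 0  ⇒  outside

inside=no margin=394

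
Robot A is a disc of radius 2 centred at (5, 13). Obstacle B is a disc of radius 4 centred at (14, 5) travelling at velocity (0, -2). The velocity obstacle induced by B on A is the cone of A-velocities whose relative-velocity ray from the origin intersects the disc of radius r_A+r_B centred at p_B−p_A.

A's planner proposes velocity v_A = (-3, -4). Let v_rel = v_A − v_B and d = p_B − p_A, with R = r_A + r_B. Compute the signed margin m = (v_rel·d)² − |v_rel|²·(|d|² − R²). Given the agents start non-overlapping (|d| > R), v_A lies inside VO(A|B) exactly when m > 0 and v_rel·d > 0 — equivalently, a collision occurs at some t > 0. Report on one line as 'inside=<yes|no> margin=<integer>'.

d = (9, -8),  |d|² = 145;  R = 2+4 = 6,  c = 145−6² = 109
v_rel = (-3, -2),  |v_rel|² = 13;  v_rel·d = (-3)·(9) + (-2)·(-8) = -11
13·t² + 22·t + 109 = 0  ⇒  m = (-11)² − 13·109 = -1296
m = -1296 < 0,  v_rel·d = -11 < 0  ⇒  outside

inside=no margin=-1296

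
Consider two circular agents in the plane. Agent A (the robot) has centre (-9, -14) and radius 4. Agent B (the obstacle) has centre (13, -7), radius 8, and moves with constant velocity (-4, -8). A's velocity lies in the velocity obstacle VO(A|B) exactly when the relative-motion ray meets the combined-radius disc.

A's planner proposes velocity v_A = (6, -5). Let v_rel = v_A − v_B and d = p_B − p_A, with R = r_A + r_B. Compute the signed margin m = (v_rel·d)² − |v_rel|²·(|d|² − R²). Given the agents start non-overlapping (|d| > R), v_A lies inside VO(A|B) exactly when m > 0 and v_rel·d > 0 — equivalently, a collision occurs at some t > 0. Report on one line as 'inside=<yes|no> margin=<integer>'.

d = (22, 7),  |d|² = 533;  R = 4+8 = 12,  c = 533−12² = 389
v_rel = (10, 3),  |v_rel|² = 109;  v_rel·d = (10)·(22) + (3)·(7) = 241
109·t² − 482·t + 389 = 0  ⇒  m = 241² − 109·389 = 15680
m = 15680 > 0,  v_rel·d = 241 > 0  ⇒  inside

inside=yes margin=15680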